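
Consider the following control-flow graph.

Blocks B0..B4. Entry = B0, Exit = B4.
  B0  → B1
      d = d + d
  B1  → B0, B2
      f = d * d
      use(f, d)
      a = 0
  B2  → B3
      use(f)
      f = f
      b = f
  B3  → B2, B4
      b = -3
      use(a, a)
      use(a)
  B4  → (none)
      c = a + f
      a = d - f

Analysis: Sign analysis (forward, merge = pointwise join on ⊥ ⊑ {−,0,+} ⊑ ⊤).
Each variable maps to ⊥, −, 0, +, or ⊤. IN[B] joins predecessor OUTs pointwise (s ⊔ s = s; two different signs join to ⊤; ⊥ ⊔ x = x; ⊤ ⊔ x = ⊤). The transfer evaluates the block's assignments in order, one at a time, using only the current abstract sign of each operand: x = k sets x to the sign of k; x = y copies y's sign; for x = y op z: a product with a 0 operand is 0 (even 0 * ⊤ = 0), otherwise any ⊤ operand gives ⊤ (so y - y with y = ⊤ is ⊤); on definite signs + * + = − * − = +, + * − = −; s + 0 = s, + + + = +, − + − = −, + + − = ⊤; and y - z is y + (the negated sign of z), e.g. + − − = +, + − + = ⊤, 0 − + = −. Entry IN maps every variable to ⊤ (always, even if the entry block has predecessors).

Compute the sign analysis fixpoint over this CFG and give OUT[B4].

Answer: {a: ⊤, b: -, c: ⊤, d: ⊤, e: ⊤, f: ⊤}

Derivation:
Per-block solution:
  B0: | IN=(all ⊤) | OUT=(all ⊤)
  B1: | IN=(all ⊤) | OUT={a:0; rest ⊤}
  B2: | IN={a:0; rest ⊤} | OUT={a:0; rest ⊤}
  B3: | IN={a:0; rest ⊤} | OUT={a:0, b:-; rest ⊤}
  B4: | IN={a:0, b:-; rest ⊤} | OUT={b:-; rest ⊤}

Merge at B4: IN[B4] = OUT[B3] = {a: 0, b: -, c: ⊤, d: ⊤, e: ⊤, f: ⊤}
Applying B4's transfer function to that IN value gives OUT[B4] (row B4 above).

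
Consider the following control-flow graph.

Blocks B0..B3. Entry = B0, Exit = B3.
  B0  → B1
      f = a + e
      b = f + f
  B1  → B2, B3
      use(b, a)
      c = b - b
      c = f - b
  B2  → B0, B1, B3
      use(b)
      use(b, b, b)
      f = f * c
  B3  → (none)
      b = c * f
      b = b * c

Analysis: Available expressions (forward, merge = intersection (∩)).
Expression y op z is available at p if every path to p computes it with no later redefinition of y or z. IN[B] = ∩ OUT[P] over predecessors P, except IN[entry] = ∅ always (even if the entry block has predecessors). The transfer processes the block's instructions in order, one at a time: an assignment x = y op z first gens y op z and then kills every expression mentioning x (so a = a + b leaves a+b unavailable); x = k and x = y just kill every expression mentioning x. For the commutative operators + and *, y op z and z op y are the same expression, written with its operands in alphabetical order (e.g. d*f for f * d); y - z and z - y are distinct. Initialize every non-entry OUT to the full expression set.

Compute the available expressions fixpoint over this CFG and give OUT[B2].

Fixpoint table:
  B0: | IN={} | OUT={a+e, f+f}
  B1: | IN={a+e} | OUT={a+e, b-b, f-b}
  B2: | IN={a+e, b-b, f-b} | OUT={a+e, b-b}
  B3: | IN={a+e, b-b} | OUT={a+e, c*f}

Merge at B2: IN[B2] = OUT[B1] = {a+e, b-b, f-b}
Applying B2's transfer function to that IN value gives OUT[B2] (row B2 above).

Answer: {a+e, b-b}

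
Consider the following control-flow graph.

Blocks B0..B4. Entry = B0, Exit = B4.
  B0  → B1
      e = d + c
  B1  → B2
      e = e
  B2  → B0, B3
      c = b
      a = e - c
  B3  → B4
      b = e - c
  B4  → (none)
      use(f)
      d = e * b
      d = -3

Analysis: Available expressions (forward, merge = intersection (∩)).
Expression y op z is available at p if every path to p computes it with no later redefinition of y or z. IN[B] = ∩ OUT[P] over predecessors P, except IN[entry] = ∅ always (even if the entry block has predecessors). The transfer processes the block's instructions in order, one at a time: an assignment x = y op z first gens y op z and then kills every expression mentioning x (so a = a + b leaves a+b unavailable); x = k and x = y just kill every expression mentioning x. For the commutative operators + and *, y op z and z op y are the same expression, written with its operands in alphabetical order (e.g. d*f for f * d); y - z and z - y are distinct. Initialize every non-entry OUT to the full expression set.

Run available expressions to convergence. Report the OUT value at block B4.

Per-block solution:
  B0:   IN={}   OUT={c+d}
  B1:   IN={c+d}   OUT={c+d}
  B2:   IN={c+d}   OUT={e-c}
  B3:   IN={e-c}   OUT={e-c}
  B4:   IN={e-c}   OUT={b*e, e-c}

Merge at B4: IN[B4] = OUT[B3] = {e-c}
Applying B4's transfer function to that IN value gives OUT[B4] (row B4 above).

Answer: {b*e, e-c}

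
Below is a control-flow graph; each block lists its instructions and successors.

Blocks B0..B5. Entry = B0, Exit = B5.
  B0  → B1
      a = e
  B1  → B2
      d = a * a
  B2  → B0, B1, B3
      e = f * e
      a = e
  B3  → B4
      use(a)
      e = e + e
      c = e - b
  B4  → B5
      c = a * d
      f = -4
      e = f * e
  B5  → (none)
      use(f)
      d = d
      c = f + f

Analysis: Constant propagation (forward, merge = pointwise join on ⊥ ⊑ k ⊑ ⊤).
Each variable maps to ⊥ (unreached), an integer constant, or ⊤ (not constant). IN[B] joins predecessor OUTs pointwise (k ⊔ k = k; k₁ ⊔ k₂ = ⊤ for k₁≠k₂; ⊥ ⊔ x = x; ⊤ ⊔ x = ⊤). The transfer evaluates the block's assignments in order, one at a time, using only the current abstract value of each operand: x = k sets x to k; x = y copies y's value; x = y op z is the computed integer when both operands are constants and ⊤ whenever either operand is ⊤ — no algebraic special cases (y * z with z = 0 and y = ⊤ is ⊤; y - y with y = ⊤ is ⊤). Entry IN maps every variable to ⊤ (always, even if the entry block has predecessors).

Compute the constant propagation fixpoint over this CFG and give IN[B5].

Answer: {a: ⊤, b: ⊤, c: ⊤, d: ⊤, e: ⊤, f: -4}

Derivation:
Converged values:
  B0: | IN=(all ⊤) | OUT=(all ⊤)
  B1: | IN=(all ⊤) | OUT=(all ⊤)
  B2: | IN=(all ⊤) | OUT=(all ⊤)
  B3: | IN=(all ⊤) | OUT=(all ⊤)
  B4: | IN=(all ⊤) | OUT={f:-4; rest ⊤}
  B5: | IN={f:-4; rest ⊤} | OUT={c:-8, f:-4; rest ⊤}

Merge at B5: IN[B5] = OUT[B4] = {a: ⊤, b: ⊤, c: ⊤, d: ⊤, e: ⊤, f: -4}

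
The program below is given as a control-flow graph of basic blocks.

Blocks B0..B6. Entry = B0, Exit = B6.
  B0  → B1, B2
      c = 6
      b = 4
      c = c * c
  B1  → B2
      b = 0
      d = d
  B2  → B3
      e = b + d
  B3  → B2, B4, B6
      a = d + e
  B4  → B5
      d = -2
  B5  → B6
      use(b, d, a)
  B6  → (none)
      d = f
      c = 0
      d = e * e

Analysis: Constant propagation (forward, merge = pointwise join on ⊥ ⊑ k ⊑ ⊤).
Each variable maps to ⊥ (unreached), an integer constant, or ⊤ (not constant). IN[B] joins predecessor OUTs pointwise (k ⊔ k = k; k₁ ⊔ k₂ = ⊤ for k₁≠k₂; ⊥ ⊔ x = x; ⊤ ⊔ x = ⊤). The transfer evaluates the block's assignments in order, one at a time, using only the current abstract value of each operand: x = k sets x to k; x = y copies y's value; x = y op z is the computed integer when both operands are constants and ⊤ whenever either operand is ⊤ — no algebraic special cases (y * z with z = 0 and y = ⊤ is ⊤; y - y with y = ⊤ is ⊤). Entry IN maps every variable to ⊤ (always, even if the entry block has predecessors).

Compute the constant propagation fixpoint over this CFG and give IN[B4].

Answer: {a: ⊤, b: ⊤, c: 36, d: ⊤, e: ⊤, f: ⊤}

Derivation:
Per-block solution:
  B0:  IN=(all ⊤)  OUT={b:4, c:36; rest ⊤}
  B1:  IN={b:4, c:36; rest ⊤}  OUT={b:0, c:36; rest ⊤}
  B2:  IN={c:36; rest ⊤}  OUT={c:36; rest ⊤}
  B3:  IN={c:36; rest ⊤}  OUT={c:36; rest ⊤}
  B4:  IN={c:36; rest ⊤}  OUT={c:36, d:-2; rest ⊤}
  B5:  IN={c:36, d:-2; rest ⊤}  OUT={c:36, d:-2; rest ⊤}
  B6:  IN={c:36; rest ⊤}  OUT={c:0; rest ⊤}

Merge at B4: IN[B4] = OUT[B3] = {a: ⊤, b: ⊤, c: 36, d: ⊤, e: ⊤, f: ⊤}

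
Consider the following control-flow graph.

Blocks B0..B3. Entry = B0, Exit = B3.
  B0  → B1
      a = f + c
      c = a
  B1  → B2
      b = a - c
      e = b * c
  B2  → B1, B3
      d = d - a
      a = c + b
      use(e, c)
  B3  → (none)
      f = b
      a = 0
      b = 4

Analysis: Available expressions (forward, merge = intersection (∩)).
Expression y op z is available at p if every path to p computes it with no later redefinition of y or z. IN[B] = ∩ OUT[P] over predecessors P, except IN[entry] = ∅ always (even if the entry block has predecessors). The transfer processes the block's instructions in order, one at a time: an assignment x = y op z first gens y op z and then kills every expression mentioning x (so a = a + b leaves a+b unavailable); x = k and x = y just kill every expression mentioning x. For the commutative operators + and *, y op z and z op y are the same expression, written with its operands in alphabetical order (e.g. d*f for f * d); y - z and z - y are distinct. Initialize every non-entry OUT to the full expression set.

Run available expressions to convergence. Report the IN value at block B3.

Answer: {b*c, b+c}

Trace:
Per-block solution:
  B0:  IN={}  OUT={}
  B1:  IN={}  OUT={a-c, b*c}
  B2:  IN={a-c, b*c}  OUT={b*c, b+c}
  B3:  IN={b*c, b+c}  OUT={}

Merge at B3: IN[B3] = OUT[B2] = {b*c, b+c}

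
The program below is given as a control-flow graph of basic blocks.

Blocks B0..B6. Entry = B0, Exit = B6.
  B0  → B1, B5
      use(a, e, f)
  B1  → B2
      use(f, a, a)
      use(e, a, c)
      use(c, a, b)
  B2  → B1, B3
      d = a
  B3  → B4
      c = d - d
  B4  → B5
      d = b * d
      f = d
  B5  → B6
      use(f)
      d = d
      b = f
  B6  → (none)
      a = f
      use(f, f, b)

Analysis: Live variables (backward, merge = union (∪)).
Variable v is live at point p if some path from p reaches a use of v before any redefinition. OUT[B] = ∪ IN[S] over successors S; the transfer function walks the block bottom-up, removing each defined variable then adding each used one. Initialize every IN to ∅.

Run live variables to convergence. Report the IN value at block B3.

Converged values:
  B0:   IN={a, b, c, d, e, f}   OUT={a, b, c, d, e, f}
  B1:   IN={a, b, c, e, f}   OUT={a, b, c, e, f}
  B2:   IN={a, b, c, e, f}   OUT={a, b, c, d, e, f}
  B3:   IN={b, d}   OUT={b, d}
  B4:   IN={b, d}   OUT={d, f}
  B5:   IN={d, f}   OUT={b, f}
  B6:   IN={b, f}   OUT={}

Merge at B3: OUT[B3] = IN[B4] = {b, d}
Applying B3's transfer function to that OUT value gives IN[B3] (row B3 above).

Answer: {b, d}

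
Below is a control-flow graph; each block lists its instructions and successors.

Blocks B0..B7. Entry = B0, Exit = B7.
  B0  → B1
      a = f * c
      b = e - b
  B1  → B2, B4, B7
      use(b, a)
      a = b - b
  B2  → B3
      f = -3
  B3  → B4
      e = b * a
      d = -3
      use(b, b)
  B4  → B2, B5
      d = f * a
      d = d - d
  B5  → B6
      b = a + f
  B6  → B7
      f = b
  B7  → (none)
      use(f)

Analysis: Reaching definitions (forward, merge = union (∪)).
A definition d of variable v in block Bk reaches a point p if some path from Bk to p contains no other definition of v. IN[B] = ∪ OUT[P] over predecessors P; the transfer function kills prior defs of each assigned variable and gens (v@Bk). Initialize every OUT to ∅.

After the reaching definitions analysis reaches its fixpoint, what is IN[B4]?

Answer: {a@B1, b@B0, d@B3, e@B3, f@B2}

Trace:
Fixpoint table:
  B0: | IN={} | OUT={a@B0, b@B0}
  B1: | IN={a@B0, b@B0} | OUT={a@B1, b@B0}
  B2: | IN={a@B1, b@B0, d@B4, e@B3, f@B2} | OUT={a@B1, b@B0, d@B4, e@B3, f@B2}
  B3: | IN={a@B1, b@B0, d@B4, e@B3, f@B2} | OUT={a@B1, b@B0, d@B3, e@B3, f@B2}
  B4: | IN={a@B1, b@B0, d@B3, e@B3, f@B2} | OUT={a@B1, b@B0, d@B4, e@B3, f@B2}
  B5: | IN={a@B1, b@B0, d@B4, e@B3, f@B2} | OUT={a@B1, b@B5, d@B4, e@B3, f@B2}
  B6: | IN={a@B1, b@B5, d@B4, e@B3, f@B2} | OUT={a@B1, b@B5, d@B4, e@B3, f@B6}
  B7: | IN={a@B1, b@B0, b@B5, d@B4, e@B3, f@B6} | OUT={a@B1, b@B0, b@B5, d@B4, e@B3, f@B6}

Merge at B4: IN[B4] = OUT[B1] ⊔ OUT[B3] = {a@B1, b@B0, d@B3, e@B3, f@B2}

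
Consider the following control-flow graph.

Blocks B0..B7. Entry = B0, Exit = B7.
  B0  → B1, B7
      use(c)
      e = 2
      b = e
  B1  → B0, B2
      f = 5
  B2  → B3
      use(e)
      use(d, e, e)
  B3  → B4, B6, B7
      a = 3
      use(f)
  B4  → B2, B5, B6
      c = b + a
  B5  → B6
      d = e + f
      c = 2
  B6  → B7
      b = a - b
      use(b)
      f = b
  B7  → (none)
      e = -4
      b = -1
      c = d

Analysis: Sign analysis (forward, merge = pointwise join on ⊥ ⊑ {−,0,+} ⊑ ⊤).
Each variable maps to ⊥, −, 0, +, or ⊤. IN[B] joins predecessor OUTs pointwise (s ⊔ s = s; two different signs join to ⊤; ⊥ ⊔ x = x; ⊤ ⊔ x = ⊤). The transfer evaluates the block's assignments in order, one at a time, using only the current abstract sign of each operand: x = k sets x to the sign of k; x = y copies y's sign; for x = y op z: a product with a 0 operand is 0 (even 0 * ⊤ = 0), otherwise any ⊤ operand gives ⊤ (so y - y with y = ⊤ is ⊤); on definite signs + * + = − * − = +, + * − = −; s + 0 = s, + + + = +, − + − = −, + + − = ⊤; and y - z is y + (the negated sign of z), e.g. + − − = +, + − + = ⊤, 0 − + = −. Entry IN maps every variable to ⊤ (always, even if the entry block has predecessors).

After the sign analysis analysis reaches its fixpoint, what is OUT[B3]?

Per-block solution:
  B0:  IN=(all ⊤)  OUT={b:+, e:+; rest ⊤}
  B1:  IN={b:+, e:+; rest ⊤}  OUT={b:+, e:+, f:+; rest ⊤}
  B2:  IN={b:+, e:+, f:+; rest ⊤}  OUT={b:+, e:+, f:+; rest ⊤}
  B3:  IN={b:+, e:+, f:+; rest ⊤}  OUT={a:+, b:+, e:+, f:+; rest ⊤}
  B4:  IN={a:+, b:+, e:+, f:+; rest ⊤}  OUT={a:+, b:+, c:+, e:+, f:+; rest ⊤}
  B5:  IN={a:+, b:+, c:+, e:+, f:+; rest ⊤}  OUT={a:+, b:+, c:+, d:+, e:+, f:+; rest ⊤}
  B6:  IN={a:+, b:+, e:+, f:+; rest ⊤}  OUT={a:+, e:+; rest ⊤}
  B7:  IN={e:+; rest ⊤}  OUT={b:-, e:-; rest ⊤}

Merge at B3: IN[B3] = OUT[B2] = {a: ⊤, b: +, c: ⊤, d: ⊤, e: +, f: +}
Applying B3's transfer function to that IN value gives OUT[B3] (row B3 above).

Answer: {a: +, b: +, c: ⊤, d: ⊤, e: +, f: +}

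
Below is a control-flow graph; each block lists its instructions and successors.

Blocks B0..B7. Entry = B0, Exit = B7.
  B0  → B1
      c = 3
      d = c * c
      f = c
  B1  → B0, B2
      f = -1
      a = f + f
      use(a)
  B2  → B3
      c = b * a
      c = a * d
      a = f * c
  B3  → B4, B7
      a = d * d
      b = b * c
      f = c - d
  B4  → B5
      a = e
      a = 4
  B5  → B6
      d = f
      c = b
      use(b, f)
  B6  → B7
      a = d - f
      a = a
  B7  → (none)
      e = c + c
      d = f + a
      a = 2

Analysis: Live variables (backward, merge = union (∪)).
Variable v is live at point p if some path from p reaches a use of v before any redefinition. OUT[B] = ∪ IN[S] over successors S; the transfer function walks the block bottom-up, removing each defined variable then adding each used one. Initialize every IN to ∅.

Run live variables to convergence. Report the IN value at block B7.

Answer: {a, c, f}

Derivation:
Converged values:
  B0:  IN={b, e}  OUT={b, d, e}
  B1:  IN={b, d, e}  OUT={a, b, d, e, f}
  B2:  IN={a, b, d, e, f}  OUT={b, c, d, e}
  B3:  IN={b, c, d, e}  OUT={a, b, c, e, f}
  B4:  IN={b, e, f}  OUT={b, f}
  B5:  IN={b, f}  OUT={c, d, f}
  B6:  IN={c, d, f}  OUT={a, c, f}
  B7:  IN={a, c, f}  OUT={}

B7 is the boundary node: OUT[B7] = {}
Applying B7's transfer function to that OUT value gives IN[B7] (row B7 above).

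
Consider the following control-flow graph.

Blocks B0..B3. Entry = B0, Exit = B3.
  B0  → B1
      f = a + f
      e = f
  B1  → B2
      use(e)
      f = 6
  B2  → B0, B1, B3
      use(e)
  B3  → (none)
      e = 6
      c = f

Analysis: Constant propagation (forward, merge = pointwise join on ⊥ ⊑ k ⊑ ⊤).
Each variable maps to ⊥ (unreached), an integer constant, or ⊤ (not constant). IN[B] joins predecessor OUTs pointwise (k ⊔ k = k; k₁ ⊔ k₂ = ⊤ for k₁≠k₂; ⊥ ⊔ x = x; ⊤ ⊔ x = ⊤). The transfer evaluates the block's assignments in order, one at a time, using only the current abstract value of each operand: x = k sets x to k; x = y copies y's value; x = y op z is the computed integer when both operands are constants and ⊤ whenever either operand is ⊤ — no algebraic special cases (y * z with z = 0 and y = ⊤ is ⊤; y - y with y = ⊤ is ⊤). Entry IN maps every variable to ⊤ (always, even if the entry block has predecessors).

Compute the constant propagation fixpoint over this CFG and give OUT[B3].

Fixpoint table:
  B0: | IN=(all ⊤) | OUT=(all ⊤)
  B1: | IN=(all ⊤) | OUT={f:6; rest ⊤}
  B2: | IN={f:6; rest ⊤} | OUT={f:6; rest ⊤}
  B3: | IN={f:6; rest ⊤} | OUT={c:6, e:6, f:6; rest ⊤}

Merge at B3: IN[B3] = OUT[B2] = {a: ⊤, b: ⊤, c: ⊤, d: ⊤, e: ⊤, f: 6}
Applying B3's transfer function to that IN value gives OUT[B3] (row B3 above).

Answer: {a: ⊤, b: ⊤, c: 6, d: ⊤, e: 6, f: 6}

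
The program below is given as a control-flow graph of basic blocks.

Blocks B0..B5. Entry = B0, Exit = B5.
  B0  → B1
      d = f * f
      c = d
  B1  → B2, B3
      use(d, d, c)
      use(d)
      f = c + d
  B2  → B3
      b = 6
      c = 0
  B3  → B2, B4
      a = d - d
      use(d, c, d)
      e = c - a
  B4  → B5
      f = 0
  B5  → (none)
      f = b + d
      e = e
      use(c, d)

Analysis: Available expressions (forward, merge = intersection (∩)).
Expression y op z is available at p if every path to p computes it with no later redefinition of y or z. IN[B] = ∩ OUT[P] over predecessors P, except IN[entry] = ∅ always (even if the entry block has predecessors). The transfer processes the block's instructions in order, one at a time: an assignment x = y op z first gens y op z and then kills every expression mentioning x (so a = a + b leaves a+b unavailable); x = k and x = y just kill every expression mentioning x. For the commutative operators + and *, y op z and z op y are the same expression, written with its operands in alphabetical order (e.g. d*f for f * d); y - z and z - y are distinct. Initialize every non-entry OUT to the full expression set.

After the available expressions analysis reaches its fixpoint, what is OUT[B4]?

Answer: {c-a, d-d}

Trace:
Fixpoint table:
  B0: | IN={} | OUT={f*f}
  B1: | IN={f*f} | OUT={c+d}
  B2: | IN={} | OUT={}
  B3: | IN={} | OUT={c-a, d-d}
  B4: | IN={c-a, d-d} | OUT={c-a, d-d}
  B5: | IN={c-a, d-d} | OUT={b+d, c-a, d-d}

Merge at B4: IN[B4] = OUT[B3] = {c-a, d-d}
Applying B4's transfer function to that IN value gives OUT[B4] (row B4 above).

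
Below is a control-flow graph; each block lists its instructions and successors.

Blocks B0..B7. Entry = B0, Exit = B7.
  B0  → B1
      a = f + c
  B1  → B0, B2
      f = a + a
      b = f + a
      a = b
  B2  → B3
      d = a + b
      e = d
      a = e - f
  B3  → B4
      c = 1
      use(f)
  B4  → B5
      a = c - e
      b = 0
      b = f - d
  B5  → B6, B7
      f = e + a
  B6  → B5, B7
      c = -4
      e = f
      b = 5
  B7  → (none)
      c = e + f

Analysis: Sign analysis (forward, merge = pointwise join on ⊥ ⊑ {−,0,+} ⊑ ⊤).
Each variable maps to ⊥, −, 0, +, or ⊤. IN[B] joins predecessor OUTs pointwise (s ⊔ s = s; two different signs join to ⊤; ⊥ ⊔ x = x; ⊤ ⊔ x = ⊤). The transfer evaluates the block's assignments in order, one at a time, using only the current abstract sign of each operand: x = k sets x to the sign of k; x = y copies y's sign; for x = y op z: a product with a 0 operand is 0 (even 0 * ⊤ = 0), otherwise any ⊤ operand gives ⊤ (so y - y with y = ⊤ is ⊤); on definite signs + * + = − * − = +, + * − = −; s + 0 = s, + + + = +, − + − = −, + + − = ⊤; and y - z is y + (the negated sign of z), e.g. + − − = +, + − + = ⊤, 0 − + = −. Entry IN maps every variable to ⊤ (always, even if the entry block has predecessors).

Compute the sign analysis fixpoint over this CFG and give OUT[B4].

Fixpoint table:
  B0:   IN=(all ⊤)   OUT=(all ⊤)
  B1:   IN=(all ⊤)   OUT=(all ⊤)
  B2:   IN=(all ⊤)   OUT=(all ⊤)
  B3:   IN=(all ⊤)   OUT={c:+; rest ⊤}
  B4:   IN={c:+; rest ⊤}   OUT={c:+; rest ⊤}
  B5:   IN=(all ⊤)   OUT=(all ⊤)
  B6:   IN=(all ⊤)   OUT={b:+, c:-; rest ⊤}
  B7:   IN=(all ⊤)   OUT=(all ⊤)

Merge at B4: IN[B4] = OUT[B3] = {a: ⊤, b: ⊤, c: +, d: ⊤, e: ⊤, f: ⊤}
Applying B4's transfer function to that IN value gives OUT[B4] (row B4 above).

Answer: {a: ⊤, b: ⊤, c: +, d: ⊤, e: ⊤, f: ⊤}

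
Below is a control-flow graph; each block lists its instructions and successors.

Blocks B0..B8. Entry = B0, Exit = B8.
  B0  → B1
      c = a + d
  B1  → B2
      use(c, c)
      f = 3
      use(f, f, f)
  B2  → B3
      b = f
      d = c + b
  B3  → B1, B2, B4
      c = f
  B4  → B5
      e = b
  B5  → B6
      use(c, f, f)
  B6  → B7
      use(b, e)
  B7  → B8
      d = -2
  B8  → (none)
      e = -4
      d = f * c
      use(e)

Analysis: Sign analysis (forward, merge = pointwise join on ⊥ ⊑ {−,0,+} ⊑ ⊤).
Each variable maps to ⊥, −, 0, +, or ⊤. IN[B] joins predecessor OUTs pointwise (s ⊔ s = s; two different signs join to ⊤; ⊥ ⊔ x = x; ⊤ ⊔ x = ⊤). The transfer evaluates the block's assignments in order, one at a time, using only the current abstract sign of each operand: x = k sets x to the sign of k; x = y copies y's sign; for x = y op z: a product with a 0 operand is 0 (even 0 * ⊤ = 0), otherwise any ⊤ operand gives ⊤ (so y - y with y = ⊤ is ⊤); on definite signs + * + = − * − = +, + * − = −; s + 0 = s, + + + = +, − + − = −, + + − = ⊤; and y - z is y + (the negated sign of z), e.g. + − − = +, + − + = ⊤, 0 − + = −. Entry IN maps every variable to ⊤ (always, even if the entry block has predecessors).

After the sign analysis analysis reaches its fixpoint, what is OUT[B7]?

Answer: {a: ⊤, b: +, c: +, d: -, e: +, f: +}

Trace:
Per-block solution:
  B0:  IN=(all ⊤)  OUT=(all ⊤)
  B1:  IN=(all ⊤)  OUT={f:+; rest ⊤}
  B2:  IN={f:+; rest ⊤}  OUT={b:+, f:+; rest ⊤}
  B3:  IN={b:+, f:+; rest ⊤}  OUT={b:+, c:+, f:+; rest ⊤}
  B4:  IN={b:+, c:+, f:+; rest ⊤}  OUT={b:+, c:+, e:+, f:+; rest ⊤}
  B5:  IN={b:+, c:+, e:+, f:+; rest ⊤}  OUT={b:+, c:+, e:+, f:+; rest ⊤}
  B6:  IN={b:+, c:+, e:+, f:+; rest ⊤}  OUT={b:+, c:+, e:+, f:+; rest ⊤}
  B7:  IN={b:+, c:+, e:+, f:+; rest ⊤}  OUT={b:+, c:+, d:-, e:+, f:+; rest ⊤}
  B8:  IN={b:+, c:+, d:-, e:+, f:+; rest ⊤}  OUT={b:+, c:+, d:+, e:-, f:+; rest ⊤}

Merge at B7: IN[B7] = OUT[B6] = {a: ⊤, b: +, c: +, d: ⊤, e: +, f: +}
Applying B7's transfer function to that IN value gives OUT[B7] (row B7 above).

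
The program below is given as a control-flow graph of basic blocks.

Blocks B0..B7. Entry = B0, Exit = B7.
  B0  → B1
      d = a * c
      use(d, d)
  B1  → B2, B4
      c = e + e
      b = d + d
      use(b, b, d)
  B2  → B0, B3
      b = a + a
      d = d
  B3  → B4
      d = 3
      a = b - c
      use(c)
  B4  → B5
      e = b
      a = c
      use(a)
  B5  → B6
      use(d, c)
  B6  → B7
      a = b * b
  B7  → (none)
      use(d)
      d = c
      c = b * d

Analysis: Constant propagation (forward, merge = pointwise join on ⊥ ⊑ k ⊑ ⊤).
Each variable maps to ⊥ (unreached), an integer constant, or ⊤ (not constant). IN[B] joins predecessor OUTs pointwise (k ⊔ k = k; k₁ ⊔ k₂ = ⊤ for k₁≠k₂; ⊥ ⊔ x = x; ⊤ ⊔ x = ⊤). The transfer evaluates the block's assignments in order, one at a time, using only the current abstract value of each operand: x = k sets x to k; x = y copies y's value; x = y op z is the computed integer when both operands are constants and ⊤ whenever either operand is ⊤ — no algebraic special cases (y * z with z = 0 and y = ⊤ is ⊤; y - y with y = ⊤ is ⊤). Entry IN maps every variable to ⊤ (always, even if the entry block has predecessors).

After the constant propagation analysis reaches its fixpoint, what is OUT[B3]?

Fixpoint table:
  B0:   IN=(all ⊤)   OUT=(all ⊤)
  B1:   IN=(all ⊤)   OUT=(all ⊤)
  B2:   IN=(all ⊤)   OUT=(all ⊤)
  B3:   IN=(all ⊤)   OUT={d:3; rest ⊤}
  B4:   IN=(all ⊤)   OUT=(all ⊤)
  B5:   IN=(all ⊤)   OUT=(all ⊤)
  B6:   IN=(all ⊤)   OUT=(all ⊤)
  B7:   IN=(all ⊤)   OUT=(all ⊤)

Merge at B3: IN[B3] = OUT[B2] = {a: ⊤, b: ⊤, c: ⊤, d: ⊤, e: ⊤, f: ⊤}
Applying B3's transfer function to that IN value gives OUT[B3] (row B3 above).

Answer: {a: ⊤, b: ⊤, c: ⊤, d: 3, e: ⊤, f: ⊤}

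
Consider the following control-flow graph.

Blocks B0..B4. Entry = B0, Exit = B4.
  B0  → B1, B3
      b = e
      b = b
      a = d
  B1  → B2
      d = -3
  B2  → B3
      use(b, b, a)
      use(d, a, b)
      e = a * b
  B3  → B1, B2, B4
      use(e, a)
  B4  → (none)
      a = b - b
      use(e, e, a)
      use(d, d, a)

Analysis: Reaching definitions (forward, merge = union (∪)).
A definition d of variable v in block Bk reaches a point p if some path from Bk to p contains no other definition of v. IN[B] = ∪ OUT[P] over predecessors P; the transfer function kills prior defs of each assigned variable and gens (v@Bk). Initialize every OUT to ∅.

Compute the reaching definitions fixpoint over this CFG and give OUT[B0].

Per-block solution:
  B0:   IN={}   OUT={a@B0, b@B0}
  B1:   IN={a@B0, b@B0, d@B1, e@B2}   OUT={a@B0, b@B0, d@B1, e@B2}
  B2:   IN={a@B0, b@B0, d@B1, e@B2}   OUT={a@B0, b@B0, d@B1, e@B2}
  B3:   IN={a@B0, b@B0, d@B1, e@B2}   OUT={a@B0, b@B0, d@B1, e@B2}
  B4:   IN={a@B0, b@B0, d@B1, e@B2}   OUT={a@B4, b@B0, d@B1, e@B2}

B0 is the boundary node: IN[B0] = {}
Applying B0's transfer function to that IN value gives OUT[B0] (row B0 above).

Answer: {a@B0, b@B0}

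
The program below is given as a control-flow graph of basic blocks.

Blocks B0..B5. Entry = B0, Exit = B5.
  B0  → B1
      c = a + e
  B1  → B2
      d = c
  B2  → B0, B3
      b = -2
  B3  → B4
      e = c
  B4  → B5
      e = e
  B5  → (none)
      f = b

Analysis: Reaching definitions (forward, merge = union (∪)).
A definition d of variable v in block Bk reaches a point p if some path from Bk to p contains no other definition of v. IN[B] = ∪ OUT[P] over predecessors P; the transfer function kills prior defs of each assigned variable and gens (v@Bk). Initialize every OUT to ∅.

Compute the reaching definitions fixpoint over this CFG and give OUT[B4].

Answer: {b@B2, c@B0, d@B1, e@B4}

Trace:
Per-block solution:
  B0: | IN={b@B2, c@B0, d@B1} | OUT={b@B2, c@B0, d@B1}
  B1: | IN={b@B2, c@B0, d@B1} | OUT={b@B2, c@B0, d@B1}
  B2: | IN={b@B2, c@B0, d@B1} | OUT={b@B2, c@B0, d@B1}
  B3: | IN={b@B2, c@B0, d@B1} | OUT={b@B2, c@B0, d@B1, e@B3}
  B4: | IN={b@B2, c@B0, d@B1, e@B3} | OUT={b@B2, c@B0, d@B1, e@B4}
  B5: | IN={b@B2, c@B0, d@B1, e@B4} | OUT={b@B2, c@B0, d@B1, e@B4, f@B5}

Merge at B4: IN[B4] = OUT[B3] = {b@B2, c@B0, d@B1, e@B3}
Applying B4's transfer function to that IN value gives OUT[B4] (row B4 above).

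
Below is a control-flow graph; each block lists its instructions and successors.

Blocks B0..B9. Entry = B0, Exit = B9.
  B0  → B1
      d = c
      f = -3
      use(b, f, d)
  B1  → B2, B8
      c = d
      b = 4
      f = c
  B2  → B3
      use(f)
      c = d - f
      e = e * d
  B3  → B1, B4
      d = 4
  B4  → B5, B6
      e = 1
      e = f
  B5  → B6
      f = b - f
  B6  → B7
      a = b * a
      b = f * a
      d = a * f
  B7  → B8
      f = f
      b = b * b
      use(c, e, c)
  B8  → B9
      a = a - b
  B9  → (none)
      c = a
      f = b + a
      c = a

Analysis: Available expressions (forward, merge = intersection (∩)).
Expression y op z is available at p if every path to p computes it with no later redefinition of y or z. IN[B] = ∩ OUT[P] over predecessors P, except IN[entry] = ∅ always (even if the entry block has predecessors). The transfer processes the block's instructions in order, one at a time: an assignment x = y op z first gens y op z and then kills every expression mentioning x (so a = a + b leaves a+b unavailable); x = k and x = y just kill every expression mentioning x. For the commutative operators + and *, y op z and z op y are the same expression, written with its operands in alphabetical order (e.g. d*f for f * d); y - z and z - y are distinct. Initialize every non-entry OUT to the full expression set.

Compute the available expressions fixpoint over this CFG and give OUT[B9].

Answer: {a+b}

Working:
Converged values:
  B0:   IN={}   OUT={}
  B1:   IN={}   OUT={}
  B2:   IN={}   OUT={d-f}
  B3:   IN={d-f}   OUT={}
  B4:   IN={}   OUT={}
  B5:   IN={}   OUT={}
  B6:   IN={}   OUT={a*f}
  B7:   IN={a*f}   OUT={}
  B8:   IN={}   OUT={}
  B9:   IN={}   OUT={a+b}

Merge at B9: IN[B9] = OUT[B8] = {}
Applying B9's transfer function to that IN value gives OUT[B9] (row B9 above).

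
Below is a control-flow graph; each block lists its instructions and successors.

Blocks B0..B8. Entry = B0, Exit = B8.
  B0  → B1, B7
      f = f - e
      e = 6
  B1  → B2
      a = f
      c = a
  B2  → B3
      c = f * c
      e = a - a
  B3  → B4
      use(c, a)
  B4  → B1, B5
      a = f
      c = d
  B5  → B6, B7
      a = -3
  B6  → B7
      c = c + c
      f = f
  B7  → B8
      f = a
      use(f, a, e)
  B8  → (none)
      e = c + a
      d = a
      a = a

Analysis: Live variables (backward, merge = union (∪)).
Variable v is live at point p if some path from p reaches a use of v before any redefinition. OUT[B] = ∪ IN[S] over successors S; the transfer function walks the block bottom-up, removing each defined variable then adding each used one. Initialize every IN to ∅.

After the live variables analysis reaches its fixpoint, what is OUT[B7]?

Answer: {a, c}

Working:
Per-block solution:
  B0: | IN={a, c, d, e, f} | OUT={a, c, d, e, f}
  B1: | IN={d, f} | OUT={a, c, d, f}
  B2: | IN={a, c, d, f} | OUT={a, c, d, e, f}
  B3: | IN={a, c, d, e, f} | OUT={d, e, f}
  B4: | IN={d, e, f} | OUT={c, d, e, f}
  B5: | IN={c, e, f} | OUT={a, c, e, f}
  B6: | IN={a, c, e, f} | OUT={a, c, e}
  B7: | IN={a, c, e} | OUT={a, c}
  B8: | IN={a, c} | OUT={}

Merge at B7: OUT[B7] = IN[B8] = {a, c}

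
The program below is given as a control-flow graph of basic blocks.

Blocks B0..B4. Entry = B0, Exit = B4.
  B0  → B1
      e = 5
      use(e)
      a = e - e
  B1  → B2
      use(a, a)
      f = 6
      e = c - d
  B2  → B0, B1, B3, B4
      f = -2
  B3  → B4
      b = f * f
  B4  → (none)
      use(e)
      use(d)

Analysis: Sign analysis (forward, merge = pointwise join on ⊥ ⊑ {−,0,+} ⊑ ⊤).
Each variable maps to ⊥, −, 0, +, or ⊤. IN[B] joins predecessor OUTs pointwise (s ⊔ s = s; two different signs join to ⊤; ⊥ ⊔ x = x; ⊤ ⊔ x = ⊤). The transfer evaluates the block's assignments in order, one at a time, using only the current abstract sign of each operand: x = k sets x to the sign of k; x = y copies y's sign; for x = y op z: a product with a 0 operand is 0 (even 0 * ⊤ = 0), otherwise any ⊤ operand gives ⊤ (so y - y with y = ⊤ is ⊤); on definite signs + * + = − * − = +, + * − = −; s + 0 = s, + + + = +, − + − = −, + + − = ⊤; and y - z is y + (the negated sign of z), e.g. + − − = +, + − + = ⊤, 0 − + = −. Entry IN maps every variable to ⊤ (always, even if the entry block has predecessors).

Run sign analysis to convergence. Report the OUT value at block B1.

Converged values:
  B0:   IN=(all ⊤)   OUT={e:+; rest ⊤}
  B1:   IN=(all ⊤)   OUT={f:+; rest ⊤}
  B2:   IN={f:+; rest ⊤}   OUT={f:-; rest ⊤}
  B3:   IN={f:-; rest ⊤}   OUT={b:+, f:-; rest ⊤}
  B4:   IN={f:-; rest ⊤}   OUT={f:-; rest ⊤}

Merge at B1: IN[B1] = OUT[B0] ⊔ OUT[B2] = {a: ⊤, b: ⊤, c: ⊤, d: ⊤, e: ⊤, f: ⊤}
Applying B1's transfer function to that IN value gives OUT[B1] (row B1 above).

Answer: {a: ⊤, b: ⊤, c: ⊤, d: ⊤, e: ⊤, f: +}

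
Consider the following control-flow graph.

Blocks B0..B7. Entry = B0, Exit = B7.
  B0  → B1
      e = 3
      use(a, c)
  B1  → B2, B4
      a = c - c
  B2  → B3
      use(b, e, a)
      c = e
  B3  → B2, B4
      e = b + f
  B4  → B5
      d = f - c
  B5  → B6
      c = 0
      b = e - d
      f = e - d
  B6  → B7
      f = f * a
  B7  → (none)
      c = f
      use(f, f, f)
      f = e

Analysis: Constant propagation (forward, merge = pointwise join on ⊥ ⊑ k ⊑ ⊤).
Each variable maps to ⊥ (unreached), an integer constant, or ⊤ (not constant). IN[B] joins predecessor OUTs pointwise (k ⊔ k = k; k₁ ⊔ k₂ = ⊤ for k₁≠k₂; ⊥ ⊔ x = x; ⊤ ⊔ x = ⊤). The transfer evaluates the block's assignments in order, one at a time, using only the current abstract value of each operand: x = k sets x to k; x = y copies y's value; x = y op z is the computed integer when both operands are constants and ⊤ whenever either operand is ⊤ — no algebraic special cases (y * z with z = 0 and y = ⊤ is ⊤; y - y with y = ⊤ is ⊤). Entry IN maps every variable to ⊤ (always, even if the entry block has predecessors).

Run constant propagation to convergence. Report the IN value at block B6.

Answer: {a: ⊤, b: ⊤, c: 0, d: ⊤, e: ⊤, f: ⊤}

Trace:
Fixpoint table:
  B0:   IN=(all ⊤)   OUT={e:3; rest ⊤}
  B1:   IN={e:3; rest ⊤}   OUT={e:3; rest ⊤}
  B2:   IN=(all ⊤)   OUT=(all ⊤)
  B3:   IN=(all ⊤)   OUT=(all ⊤)
  B4:   IN=(all ⊤)   OUT=(all ⊤)
  B5:   IN=(all ⊤)   OUT={c:0; rest ⊤}
  B6:   IN={c:0; rest ⊤}   OUT={c:0; rest ⊤}
  B7:   IN={c:0; rest ⊤}   OUT=(all ⊤)

Merge at B6: IN[B6] = OUT[B5] = {a: ⊤, b: ⊤, c: 0, d: ⊤, e: ⊤, f: ⊤}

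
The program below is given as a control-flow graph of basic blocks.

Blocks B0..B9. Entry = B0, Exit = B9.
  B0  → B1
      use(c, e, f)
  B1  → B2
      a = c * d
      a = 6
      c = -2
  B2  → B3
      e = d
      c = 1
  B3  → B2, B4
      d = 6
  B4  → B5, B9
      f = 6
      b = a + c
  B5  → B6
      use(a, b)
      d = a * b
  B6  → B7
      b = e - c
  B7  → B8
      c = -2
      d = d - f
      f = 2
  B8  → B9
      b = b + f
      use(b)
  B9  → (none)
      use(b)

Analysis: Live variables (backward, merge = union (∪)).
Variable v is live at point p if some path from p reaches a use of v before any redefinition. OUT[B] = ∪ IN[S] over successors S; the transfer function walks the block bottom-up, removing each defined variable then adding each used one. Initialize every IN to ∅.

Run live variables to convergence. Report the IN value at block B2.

Fixpoint table:
  B0:   IN={c, d, e, f}   OUT={c, d}
  B1:   IN={c, d}   OUT={a, d}
  B2:   IN={a, d}   OUT={a, c, e}
  B3:   IN={a, c, e}   OUT={a, c, d, e}
  B4:   IN={a, c, e}   OUT={a, b, c, e, f}
  B5:   IN={a, b, c, e, f}   OUT={c, d, e, f}
  B6:   IN={c, d, e, f}   OUT={b, d, f}
  B7:   IN={b, d, f}   OUT={b, f}
  B8:   IN={b, f}   OUT={b}
  B9:   IN={b}   OUT={}

Merge at B2: OUT[B2] = IN[B3] = {a, c, e}
Applying B2's transfer function to that OUT value gives IN[B2] (row B2 above).

Answer: {a, d}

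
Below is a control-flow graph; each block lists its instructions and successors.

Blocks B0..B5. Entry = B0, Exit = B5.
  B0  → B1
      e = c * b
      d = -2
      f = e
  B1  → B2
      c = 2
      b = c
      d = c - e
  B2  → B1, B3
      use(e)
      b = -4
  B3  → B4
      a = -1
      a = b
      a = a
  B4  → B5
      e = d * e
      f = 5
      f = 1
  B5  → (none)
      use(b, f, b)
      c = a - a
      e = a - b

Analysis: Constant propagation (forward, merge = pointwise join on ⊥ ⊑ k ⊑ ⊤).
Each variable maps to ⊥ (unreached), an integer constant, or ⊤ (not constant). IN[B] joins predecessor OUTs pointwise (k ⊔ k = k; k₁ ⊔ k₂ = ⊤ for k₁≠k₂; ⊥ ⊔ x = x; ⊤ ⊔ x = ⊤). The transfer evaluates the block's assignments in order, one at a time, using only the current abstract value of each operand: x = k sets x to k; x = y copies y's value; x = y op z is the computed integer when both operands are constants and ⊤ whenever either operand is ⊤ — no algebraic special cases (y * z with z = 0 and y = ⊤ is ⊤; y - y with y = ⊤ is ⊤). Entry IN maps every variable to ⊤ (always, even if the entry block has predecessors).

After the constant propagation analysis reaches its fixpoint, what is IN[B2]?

Answer: {a: ⊤, b: 2, c: 2, d: ⊤, e: ⊤, f: ⊤}

Working:
Per-block solution:
  B0:  IN=(all ⊤)  OUT={d:-2; rest ⊤}
  B1:  IN=(all ⊤)  OUT={b:2, c:2; rest ⊤}
  B2:  IN={b:2, c:2; rest ⊤}  OUT={b:-4, c:2; rest ⊤}
  B3:  IN={b:-4, c:2; rest ⊤}  OUT={a:-4, b:-4, c:2; rest ⊤}
  B4:  IN={a:-4, b:-4, c:2; rest ⊤}  OUT={a:-4, b:-4, c:2, f:1; rest ⊤}
  B5:  IN={a:-4, b:-4, c:2, f:1; rest ⊤}  OUT={a:-4, b:-4, c:0, e:0, f:1; rest ⊤}

Merge at B2: IN[B2] = OUT[B1] = {a: ⊤, b: 2, c: 2, d: ⊤, e: ⊤, f: ⊤}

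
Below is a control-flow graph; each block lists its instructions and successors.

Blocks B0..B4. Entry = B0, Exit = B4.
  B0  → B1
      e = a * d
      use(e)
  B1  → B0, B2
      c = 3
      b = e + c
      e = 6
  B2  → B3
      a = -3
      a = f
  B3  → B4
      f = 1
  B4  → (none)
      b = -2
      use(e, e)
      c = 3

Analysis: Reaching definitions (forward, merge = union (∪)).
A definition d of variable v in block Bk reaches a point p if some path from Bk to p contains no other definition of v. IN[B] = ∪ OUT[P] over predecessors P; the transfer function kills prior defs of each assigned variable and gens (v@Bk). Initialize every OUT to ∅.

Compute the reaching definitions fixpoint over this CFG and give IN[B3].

Answer: {a@B2, b@B1, c@B1, e@B1}

Working:
Converged values:
  B0:   IN={b@B1, c@B1, e@B1}   OUT={b@B1, c@B1, e@B0}
  B1:   IN={b@B1, c@B1, e@B0}   OUT={b@B1, c@B1, e@B1}
  B2:   IN={b@B1, c@B1, e@B1}   OUT={a@B2, b@B1, c@B1, e@B1}
  B3:   IN={a@B2, b@B1, c@B1, e@B1}   OUT={a@B2, b@B1, c@B1, e@B1, f@B3}
  B4:   IN={a@B2, b@B1, c@B1, e@B1, f@B3}   OUT={a@B2, b@B4, c@B4, e@B1, f@B3}

Merge at B3: IN[B3] = OUT[B2] = {a@B2, b@B1, c@B1, e@B1}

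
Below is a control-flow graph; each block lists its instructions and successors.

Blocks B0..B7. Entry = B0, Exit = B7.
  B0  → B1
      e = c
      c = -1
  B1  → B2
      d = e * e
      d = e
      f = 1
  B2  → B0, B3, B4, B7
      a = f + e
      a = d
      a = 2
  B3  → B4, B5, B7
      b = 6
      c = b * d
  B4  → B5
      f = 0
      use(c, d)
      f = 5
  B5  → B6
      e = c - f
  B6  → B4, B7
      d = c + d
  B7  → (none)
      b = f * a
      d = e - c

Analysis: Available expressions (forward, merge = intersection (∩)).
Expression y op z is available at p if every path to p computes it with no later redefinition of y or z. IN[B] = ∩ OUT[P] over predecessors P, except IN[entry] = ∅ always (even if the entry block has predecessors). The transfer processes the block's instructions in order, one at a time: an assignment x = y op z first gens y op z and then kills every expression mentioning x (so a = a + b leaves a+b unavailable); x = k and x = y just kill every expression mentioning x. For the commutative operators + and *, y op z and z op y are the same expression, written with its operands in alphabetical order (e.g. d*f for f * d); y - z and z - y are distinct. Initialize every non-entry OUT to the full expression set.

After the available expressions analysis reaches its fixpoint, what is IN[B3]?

Fixpoint table:
  B0:  IN={}  OUT={}
  B1:  IN={}  OUT={e*e}
  B2:  IN={e*e}  OUT={e*e, e+f}
  B3:  IN={e*e, e+f}  OUT={b*d, e*e, e+f}
  B4:  IN={}  OUT={}
  B5:  IN={}  OUT={c-f}
  B6:  IN={c-f}  OUT={c-f}
  B7:  IN={}  OUT={a*f, e-c}

Merge at B3: IN[B3] = OUT[B2] = {e*e, e+f}

Answer: {e*e, e+f}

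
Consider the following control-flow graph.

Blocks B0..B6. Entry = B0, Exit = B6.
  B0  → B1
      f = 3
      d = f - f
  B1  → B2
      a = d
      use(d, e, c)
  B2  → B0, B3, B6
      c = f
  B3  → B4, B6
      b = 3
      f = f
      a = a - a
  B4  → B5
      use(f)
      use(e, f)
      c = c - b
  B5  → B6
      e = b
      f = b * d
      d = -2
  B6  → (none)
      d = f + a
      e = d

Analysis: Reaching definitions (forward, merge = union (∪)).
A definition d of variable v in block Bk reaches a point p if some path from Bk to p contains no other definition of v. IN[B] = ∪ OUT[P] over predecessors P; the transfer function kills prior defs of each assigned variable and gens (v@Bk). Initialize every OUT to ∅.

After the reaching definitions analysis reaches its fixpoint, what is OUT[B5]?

Per-block solution:
  B0:   IN={a@B1, c@B2, d@B0, f@B0}   OUT={a@B1, c@B2, d@B0, f@B0}
  B1:   IN={a@B1, c@B2, d@B0, f@B0}   OUT={a@B1, c@B2, d@B0, f@B0}
  B2:   IN={a@B1, c@B2, d@B0, f@B0}   OUT={a@B1, c@B2, d@B0, f@B0}
  B3:   IN={a@B1, c@B2, d@B0, f@B0}   OUT={a@B3, b@B3, c@B2, d@B0, f@B3}
  B4:   IN={a@B3, b@B3, c@B2, d@B0, f@B3}   OUT={a@B3, b@B3, c@B4, d@B0, f@B3}
  B5:   IN={a@B3, b@B3, c@B4, d@B0, f@B3}   OUT={a@B3, b@B3, c@B4, d@B5, e@B5, f@B5}
  B6:   IN={a@B1, a@B3, b@B3, c@B2, c@B4, d@B0, d@B5, e@B5, f@B0, f@B3, f@B5}   OUT={a@B1, a@B3, b@B3, c@B2, c@B4, d@B6, e@B6, f@B0, f@B3, f@B5}

Merge at B5: IN[B5] = OUT[B4] = {a@B3, b@B3, c@B4, d@B0, f@B3}
Applying B5's transfer function to that IN value gives OUT[B5] (row B5 above).

Answer: {a@B3, b@B3, c@B4, d@B5, e@B5, f@B5}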